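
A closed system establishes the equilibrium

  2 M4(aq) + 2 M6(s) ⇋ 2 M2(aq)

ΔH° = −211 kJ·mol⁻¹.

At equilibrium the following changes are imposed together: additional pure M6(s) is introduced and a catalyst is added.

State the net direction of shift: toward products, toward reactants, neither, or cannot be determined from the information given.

no shift

M6 is a pure solid; its activity is 1 regardless of amount, so Q is unaffected — no shift from this change.
A catalyst speeds both forward and reverse rates equally; it changes neither Q nor K — no shift from this change.
None of the changes alters Q relative to K, so there is no net shift.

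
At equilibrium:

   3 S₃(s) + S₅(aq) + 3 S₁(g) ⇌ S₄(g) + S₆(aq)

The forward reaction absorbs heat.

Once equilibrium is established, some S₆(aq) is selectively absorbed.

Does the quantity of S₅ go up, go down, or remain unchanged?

Removing S₆ (aq), a product, drives the reaction to the right.
The net shift is to the right. S₅ is a reactant, so its amount decreases.

decreases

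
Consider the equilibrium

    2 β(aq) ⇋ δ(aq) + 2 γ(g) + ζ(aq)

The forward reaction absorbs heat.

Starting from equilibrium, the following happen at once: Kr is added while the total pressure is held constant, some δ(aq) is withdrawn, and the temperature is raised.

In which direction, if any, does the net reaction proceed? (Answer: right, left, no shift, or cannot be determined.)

right

Adding inert gas at constant total pressure expands the volume and lowers every reacting partial pressure. With Δn_gas = 2 − 0 = +2, Q moves away from K toward the side with fewer gas moles, so the system shifts toward the side with more gas moles — to the right.
Removing δ (aq), a product, drives the reaction to the right.
The forward reaction is endothermic. Raising T favours the endothermic direction — shift to the right.
All effects act in the same direction — net shift to the right.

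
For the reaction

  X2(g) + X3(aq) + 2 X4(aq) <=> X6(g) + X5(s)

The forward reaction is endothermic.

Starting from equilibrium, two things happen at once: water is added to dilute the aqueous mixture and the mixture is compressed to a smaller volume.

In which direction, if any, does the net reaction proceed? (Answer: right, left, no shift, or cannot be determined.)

left

Dilution lowers every aqueous concentration by the same factor. Δn_aq = 0 − 3 = -3, so the system shifts toward the side with more dissolved moles — to the left.
Gas moles: reactants 1, products 1. Δn_gas = 0, so a volume change leaves Q equal to K — no shift from this change.
Only the nonzero effect(s) matter; the net shift is to the left.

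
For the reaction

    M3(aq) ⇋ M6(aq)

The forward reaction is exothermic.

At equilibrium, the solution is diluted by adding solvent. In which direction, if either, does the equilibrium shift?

no shift

Dilution scales every aqueous concentration by the same factor. Δn_aq = 1 − 1 = 0, so Q is unchanged — no shift.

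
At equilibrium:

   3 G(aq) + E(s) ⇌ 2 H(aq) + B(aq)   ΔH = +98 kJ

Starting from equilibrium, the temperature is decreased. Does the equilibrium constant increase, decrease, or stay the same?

decreases

K depends on temperature via the van 't Hoff relation. The forward reaction is endothermic, so lowering T decreases K.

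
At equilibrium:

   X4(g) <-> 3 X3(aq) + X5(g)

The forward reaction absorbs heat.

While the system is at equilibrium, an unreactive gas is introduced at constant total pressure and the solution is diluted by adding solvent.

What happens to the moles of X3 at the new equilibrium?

increases

Adding inert gas at constant total pressure expands the volume, scaling every reacting partial pressure by the same factor. Δn_gas = 1 − 1 = 0, so Q is unchanged — no shift.
Dilution lowers every aqueous concentration by the same factor. Δn_aq = 3 − 0 = +3, so the system shifts toward the side with more dissolved moles — to the right.
The net shift is to the right. X3 is a product, so its amount increases.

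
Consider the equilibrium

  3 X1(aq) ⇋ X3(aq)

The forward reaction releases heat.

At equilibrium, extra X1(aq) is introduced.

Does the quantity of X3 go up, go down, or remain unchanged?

increases

Adding X1 (aq), a reactant, drives the reaction to the right.
The net shift is to the right. X3 is a product, so its amount increases.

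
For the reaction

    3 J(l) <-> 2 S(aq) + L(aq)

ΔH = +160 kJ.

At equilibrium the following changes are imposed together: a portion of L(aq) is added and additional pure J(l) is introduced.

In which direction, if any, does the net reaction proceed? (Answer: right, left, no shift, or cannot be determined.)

left

Adding L (aq), a product, drives the reaction to the left.
J is a pure liquid; its activity is 1 regardless of amount, so Q is unaffected — no shift from this change.
Only the nonzero effect(s) matter; the net shift is to the left.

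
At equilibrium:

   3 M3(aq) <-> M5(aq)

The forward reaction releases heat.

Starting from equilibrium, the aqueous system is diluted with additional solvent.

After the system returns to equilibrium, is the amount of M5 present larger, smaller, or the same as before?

Dilution lowers every aqueous concentration by the same factor. Δn_aq = 1 − 3 = -2, so the system shifts toward the side with more dissolved moles — to the left.
The net shift is to the left. M5 is a product, so its amount decreases.

decreases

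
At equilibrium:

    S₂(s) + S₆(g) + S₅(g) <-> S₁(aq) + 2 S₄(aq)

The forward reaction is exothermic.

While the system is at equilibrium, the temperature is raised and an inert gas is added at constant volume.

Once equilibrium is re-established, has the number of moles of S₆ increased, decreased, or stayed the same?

The forward reaction is exothermic. Raising T favours the endothermic direction — shift to the left.
At constant volume, adding an inert gas leaves every reacting species' partial pressure unchanged, so Q is unchanged — no shift from this change.
The net shift is to the left. S₆ is a reactant, so its amount increases.

increases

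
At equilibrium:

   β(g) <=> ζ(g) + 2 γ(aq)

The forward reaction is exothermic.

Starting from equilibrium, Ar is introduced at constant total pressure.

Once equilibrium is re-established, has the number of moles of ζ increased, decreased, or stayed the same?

unchanged

Adding inert gas at constant total pressure expands the volume, scaling every reacting partial pressure by the same factor. Δn_gas = 1 − 1 = 0, so Q is unchanged — no shift.
No net shift occurs, so the amount of ζ is unchanged.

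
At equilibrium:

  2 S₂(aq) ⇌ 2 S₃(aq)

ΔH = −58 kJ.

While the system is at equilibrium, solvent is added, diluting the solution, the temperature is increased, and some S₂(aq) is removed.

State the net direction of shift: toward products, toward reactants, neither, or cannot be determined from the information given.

Dilution scales every aqueous concentration by the same factor. Δn_aq = 2 − 2 = 0, so Q is unchanged — no shift.
The forward reaction is exothermic. Raising T favours the endothermic direction — shift to the left.
Removing S₂ (aq), a reactant, drives the reaction to the left.
Only the nonzero effect(s) matter; the net shift is to the left.

left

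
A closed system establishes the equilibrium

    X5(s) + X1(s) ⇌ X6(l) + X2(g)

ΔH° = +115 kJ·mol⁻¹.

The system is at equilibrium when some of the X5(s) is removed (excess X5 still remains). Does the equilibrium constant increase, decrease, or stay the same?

unchanged

The equilibrium constant depends only on temperature. This perturbation changes neither the position of equilibrium nor K.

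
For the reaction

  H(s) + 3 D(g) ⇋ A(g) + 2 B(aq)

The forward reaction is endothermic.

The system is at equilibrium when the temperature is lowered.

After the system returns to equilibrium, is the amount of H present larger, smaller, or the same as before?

The forward reaction is endothermic. Lowering T favours the exothermic direction — shift to the left.
The net shift is to the left. H is a reactant, so its amount increases.

increases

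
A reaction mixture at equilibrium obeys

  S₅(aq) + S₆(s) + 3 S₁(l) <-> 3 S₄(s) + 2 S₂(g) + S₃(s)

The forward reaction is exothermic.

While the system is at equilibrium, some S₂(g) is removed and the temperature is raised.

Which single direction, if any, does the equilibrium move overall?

Removing S₂ (g), a product, drives the reaction to the right.
The forward reaction is exothermic. Raising T favours the endothermic direction — shift to the left.
The individual effects push in opposite directions; without quantitative information the net direction cannot be determined.

cannot be determined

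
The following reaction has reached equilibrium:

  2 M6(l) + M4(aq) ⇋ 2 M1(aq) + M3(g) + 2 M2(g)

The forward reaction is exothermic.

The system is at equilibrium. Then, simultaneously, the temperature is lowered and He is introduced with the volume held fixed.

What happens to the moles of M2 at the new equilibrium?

The forward reaction is exothermic. Lowering T favours the exothermic direction — shift to the right.
At constant volume, adding an inert gas leaves every reacting species' partial pressure unchanged, so Q is unchanged — no shift from this change.
The net shift is to the right. M2 is a product, so its amount increases.

increases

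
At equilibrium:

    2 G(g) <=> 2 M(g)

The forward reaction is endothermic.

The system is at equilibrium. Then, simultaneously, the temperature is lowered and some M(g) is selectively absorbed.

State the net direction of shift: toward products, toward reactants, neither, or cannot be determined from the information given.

The forward reaction is endothermic. Lowering T favours the exothermic direction — shift to the left.
Removing M (g), a product, drives the reaction to the right.
The individual effects push in opposite directions; without quantitative information the net direction cannot be determined.

cannot be determined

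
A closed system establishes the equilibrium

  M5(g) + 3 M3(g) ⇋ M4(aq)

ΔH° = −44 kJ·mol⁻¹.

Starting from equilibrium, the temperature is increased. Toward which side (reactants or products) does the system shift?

The forward reaction is exothermic. Raising T favours the endothermic direction — shift to the left.

left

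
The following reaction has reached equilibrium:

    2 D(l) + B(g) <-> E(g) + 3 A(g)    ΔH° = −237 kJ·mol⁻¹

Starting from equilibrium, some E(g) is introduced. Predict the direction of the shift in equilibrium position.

Adding E (g), a product, drives the reaction to the left.

left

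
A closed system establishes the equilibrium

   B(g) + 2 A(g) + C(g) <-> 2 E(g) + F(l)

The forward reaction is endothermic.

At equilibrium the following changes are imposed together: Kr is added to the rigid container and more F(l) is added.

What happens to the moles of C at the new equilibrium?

At constant volume, adding an inert gas leaves every reacting species' partial pressure unchanged, so Q is unchanged — no shift from this change.
F is a pure liquid; its activity is 1 regardless of amount, so Q is unaffected — no shift from this change.
No net shift occurs, so the amount of C is unchanged.

unchanged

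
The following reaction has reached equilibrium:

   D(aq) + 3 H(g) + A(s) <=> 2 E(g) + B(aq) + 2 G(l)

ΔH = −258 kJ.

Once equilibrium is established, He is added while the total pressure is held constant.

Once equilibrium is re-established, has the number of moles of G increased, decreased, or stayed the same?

decreases

Adding inert gas at constant total pressure expands the volume and lowers every reacting partial pressure. With Δn_gas = 2 − 3 = -1, Q moves away from K toward the side with fewer gas moles, so the system shifts toward the side with more gas moles — to the left.
The net shift is to the left. G is a product, so its amount decreases.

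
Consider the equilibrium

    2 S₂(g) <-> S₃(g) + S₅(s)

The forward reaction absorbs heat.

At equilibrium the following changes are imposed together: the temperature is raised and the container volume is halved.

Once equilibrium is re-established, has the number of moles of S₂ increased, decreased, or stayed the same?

decreases

The forward reaction is endothermic. Raising T favours the endothermic direction — shift to the right.
Gas moles: reactants 2, products 1 (Δn_gas = -1). Compression shifts the system toward the side with fewer moles of gas — to the right.
The net shift is to the right. S₂ is a reactant, so its amount decreases.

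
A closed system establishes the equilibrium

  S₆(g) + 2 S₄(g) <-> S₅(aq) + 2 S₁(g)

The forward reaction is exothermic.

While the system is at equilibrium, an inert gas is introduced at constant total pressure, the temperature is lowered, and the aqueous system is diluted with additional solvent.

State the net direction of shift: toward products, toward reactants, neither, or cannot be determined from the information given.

cannot be determined

Adding inert gas at constant total pressure expands the volume and lowers every reacting partial pressure. With Δn_gas = 2 − 3 = -1, Q moves away from K toward the side with fewer gas moles, so the system shifts toward the side with more gas moles — to the left.
The forward reaction is exothermic. Lowering T favours the exothermic direction — shift to the right.
Dilution lowers every aqueous concentration by the same factor. Δn_aq = 1 − 0 = +1, so the system shifts toward the side with more dissolved moles — to the right.
The individual effects push in opposite directions; without quantitative information the net direction cannot be determined.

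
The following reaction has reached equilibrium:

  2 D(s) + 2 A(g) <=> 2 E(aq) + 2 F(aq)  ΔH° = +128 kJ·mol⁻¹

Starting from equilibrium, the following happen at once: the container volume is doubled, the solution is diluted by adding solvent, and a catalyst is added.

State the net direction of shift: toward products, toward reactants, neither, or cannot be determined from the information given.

cannot be determined

Gas moles: reactants 2, products 0 (Δn_gas = -2). Expansion shifts the system toward the side with more moles of gas — to the left.
Dilution lowers every aqueous concentration by the same factor. Δn_aq = 4 − 0 = +4, so the system shifts toward the side with more dissolved moles — to the right.
A catalyst speeds both forward and reverse rates equally; it changes neither Q nor K — no shift from this change.
The individual effects push in opposite directions; without quantitative information the net direction cannot be determined.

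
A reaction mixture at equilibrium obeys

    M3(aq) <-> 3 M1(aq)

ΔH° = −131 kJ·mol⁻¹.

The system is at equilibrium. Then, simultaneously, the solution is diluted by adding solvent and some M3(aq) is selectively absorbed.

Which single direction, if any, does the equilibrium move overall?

cannot be determined

Dilution lowers every aqueous concentration by the same factor. Δn_aq = 3 − 1 = +2, so the system shifts toward the side with more dissolved moles — to the right.
Removing M3 (aq), a reactant, drives the reaction to the left.
The individual effects push in opposite directions; without quantitative information the net direction cannot be determined.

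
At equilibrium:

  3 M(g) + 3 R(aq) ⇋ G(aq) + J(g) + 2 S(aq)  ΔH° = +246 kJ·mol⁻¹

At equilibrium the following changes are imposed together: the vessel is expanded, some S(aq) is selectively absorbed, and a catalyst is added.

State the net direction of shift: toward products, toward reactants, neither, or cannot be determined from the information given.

Gas moles: reactants 3, products 1 (Δn_gas = -2). Expansion shifts the system toward the side with more moles of gas — to the left.
Removing S (aq), a product, drives the reaction to the right.
A catalyst speeds both forward and reverse rates equally; it changes neither Q nor K — no shift from this change.
The individual effects push in opposite directions; without quantitative information the net direction cannot be determined.

cannot be determined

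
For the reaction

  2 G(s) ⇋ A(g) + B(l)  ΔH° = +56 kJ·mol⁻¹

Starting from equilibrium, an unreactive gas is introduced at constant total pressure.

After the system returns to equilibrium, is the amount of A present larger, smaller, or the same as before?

increases

Adding inert gas at constant total pressure expands the volume and lowers every reacting partial pressure. With Δn_gas = 1 − 0 = +1, Q moves away from K toward the side with fewer gas moles, so the system shifts toward the side with more gas moles — to the right.
The net shift is to the right. A is a product, so its amount increases.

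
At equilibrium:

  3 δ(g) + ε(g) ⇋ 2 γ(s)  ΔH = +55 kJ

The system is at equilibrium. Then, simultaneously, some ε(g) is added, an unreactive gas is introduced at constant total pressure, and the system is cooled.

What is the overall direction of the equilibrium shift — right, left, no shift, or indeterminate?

Adding ε (g), a reactant, drives the reaction to the right.
Adding inert gas at constant total pressure expands the volume and lowers every reacting partial pressure. With Δn_gas = 0 − 4 = -4, Q moves away from K toward the side with fewer gas moles, so the system shifts toward the side with more gas moles — to the left.
The forward reaction is endothermic. Lowering T favours the exothermic direction — shift to the left.
The individual effects push in opposite directions; without quantitative information the net direction cannot be determined.

cannot be determined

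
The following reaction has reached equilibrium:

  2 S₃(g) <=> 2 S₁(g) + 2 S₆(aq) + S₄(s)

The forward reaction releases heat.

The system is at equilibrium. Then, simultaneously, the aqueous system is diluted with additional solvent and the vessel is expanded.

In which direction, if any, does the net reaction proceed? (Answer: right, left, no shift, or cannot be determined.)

right

Dilution lowers every aqueous concentration by the same factor. Δn_aq = 2 − 0 = +2, so the system shifts toward the side with more dissolved moles — to the right.
Gas moles: reactants 2, products 2. Δn_gas = 0, so a volume change leaves Q equal to K — no shift from this change.
Only the nonzero effect(s) matter; the net shift is to the right.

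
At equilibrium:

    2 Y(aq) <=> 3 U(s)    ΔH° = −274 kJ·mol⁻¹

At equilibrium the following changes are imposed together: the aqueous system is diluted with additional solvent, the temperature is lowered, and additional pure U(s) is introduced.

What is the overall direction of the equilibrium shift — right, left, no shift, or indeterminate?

cannot be determined

Dilution lowers every aqueous concentration by the same factor. Δn_aq = 0 − 2 = -2, so the system shifts toward the side with more dissolved moles — to the left.
The forward reaction is exothermic. Lowering T favours the exothermic direction — shift to the right.
U is a pure solid; its activity is 1 regardless of amount, so Q is unaffected — no shift from this change.
The individual effects push in opposite directions; without quantitative information the net direction cannot be determined.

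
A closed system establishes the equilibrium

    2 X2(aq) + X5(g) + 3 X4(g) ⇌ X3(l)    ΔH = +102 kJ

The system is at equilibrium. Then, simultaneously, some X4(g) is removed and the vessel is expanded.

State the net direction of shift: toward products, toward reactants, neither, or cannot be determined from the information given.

left

Removing X4 (g), a reactant, drives the reaction to the left.
Gas moles: reactants 4, products 0 (Δn_gas = -4). Expansion shifts the system toward the side with more moles of gas — to the left.
All effects act in the same direction — net shift to the left.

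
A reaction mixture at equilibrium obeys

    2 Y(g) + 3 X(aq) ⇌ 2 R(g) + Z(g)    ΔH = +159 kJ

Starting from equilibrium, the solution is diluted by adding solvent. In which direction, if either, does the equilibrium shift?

left

Dilution lowers every aqueous concentration by the same factor. Δn_aq = 0 − 3 = -3, so the system shifts toward the side with more dissolved moles — to the left.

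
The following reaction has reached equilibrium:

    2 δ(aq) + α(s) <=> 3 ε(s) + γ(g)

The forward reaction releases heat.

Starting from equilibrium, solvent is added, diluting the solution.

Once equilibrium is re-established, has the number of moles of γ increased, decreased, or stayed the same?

decreases

Dilution lowers every aqueous concentration by the same factor. Δn_aq = 0 − 2 = -2, so the system shifts toward the side with more dissolved moles — to the left.
The net shift is to the left. γ is a product, so its amount decreases.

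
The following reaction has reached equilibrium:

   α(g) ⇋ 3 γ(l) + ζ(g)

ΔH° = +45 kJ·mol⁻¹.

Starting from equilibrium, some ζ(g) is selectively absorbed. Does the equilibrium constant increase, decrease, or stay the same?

unchanged

The equilibrium constant depends only on temperature. This perturbation may move the position of equilibrium, but since T is unchanged, K itself is unchanged.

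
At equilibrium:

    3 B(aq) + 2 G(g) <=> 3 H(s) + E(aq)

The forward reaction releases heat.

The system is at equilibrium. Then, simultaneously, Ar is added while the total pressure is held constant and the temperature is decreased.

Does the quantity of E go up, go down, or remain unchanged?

cannot be determined

Adding inert gas at constant total pressure expands the volume and lowers every reacting partial pressure. With Δn_gas = 0 − 2 = -2, Q moves away from K toward the side with fewer gas moles, so the system shifts toward the side with more gas moles — to the left.
The forward reaction is exothermic. Lowering T favours the exothermic direction — shift to the right.
The two effects oppose each other, so the net shift — and hence the change in E — cannot be determined from the given information.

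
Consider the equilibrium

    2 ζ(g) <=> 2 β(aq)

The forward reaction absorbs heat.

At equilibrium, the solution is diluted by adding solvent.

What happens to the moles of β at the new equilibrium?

Dilution lowers every aqueous concentration by the same factor. Δn_aq = 2 − 0 = +2, so the system shifts toward the side with more dissolved moles — to the right.
The net shift is to the right. β is a product, so its amount increases.

increases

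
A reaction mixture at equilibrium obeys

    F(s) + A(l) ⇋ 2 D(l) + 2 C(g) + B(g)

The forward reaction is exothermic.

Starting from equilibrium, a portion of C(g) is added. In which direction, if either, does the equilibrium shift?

left

Adding C (g), a product, drives the reaction to the left.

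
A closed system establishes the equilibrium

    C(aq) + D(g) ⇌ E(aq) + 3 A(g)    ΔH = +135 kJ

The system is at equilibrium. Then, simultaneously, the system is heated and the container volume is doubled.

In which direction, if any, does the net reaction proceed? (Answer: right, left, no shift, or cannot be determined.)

right

The forward reaction is endothermic. Raising T favours the endothermic direction — shift to the right.
Gas moles: reactants 1, products 3 (Δn_gas = +2). Expansion shifts the system toward the side with more moles of gas — to the right.
All effects act in the same direction — net shift to the right.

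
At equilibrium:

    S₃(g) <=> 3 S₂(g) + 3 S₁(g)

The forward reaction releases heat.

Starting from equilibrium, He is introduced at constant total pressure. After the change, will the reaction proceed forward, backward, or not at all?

Adding inert gas at constant total pressure expands the volume and lowers every reacting partial pressure. With Δn_gas = 6 − 1 = +5, Q moves away from K toward the side with fewer gas moles, so the system shifts toward the side with more gas moles — to the right.

right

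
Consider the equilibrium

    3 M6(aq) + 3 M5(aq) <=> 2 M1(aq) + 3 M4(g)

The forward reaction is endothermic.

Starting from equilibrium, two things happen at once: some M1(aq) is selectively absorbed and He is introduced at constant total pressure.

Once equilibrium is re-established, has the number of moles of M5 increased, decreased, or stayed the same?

decreases

Removing M1 (aq), a product, drives the reaction to the right.
Adding inert gas at constant total pressure expands the volume and lowers every reacting partial pressure. With Δn_gas = 3 − 0 = +3, Q moves away from K toward the side with fewer gas moles, so the system shifts toward the side with more gas moles — to the right.
The net shift is to the right. M5 is a reactant, so its amount decreases.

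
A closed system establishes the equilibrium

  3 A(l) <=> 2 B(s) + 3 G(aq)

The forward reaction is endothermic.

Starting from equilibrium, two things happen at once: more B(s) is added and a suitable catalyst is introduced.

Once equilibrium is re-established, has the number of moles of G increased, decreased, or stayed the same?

unchanged

B is a pure solid; its activity is 1 regardless of amount, so Q is unaffected — no shift from this change.
A catalyst speeds both forward and reverse rates equally; it changes neither Q nor K — no shift from this change.
No net shift occurs, so the amount of G is unchanged.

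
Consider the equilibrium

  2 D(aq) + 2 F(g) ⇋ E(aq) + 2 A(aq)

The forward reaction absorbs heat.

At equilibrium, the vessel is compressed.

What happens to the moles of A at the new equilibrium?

Gas moles: reactants 2, products 0 (Δn_gas = -2). Compression shifts the system toward the side with fewer moles of gas — to the right.
The net shift is to the right. A is a product, so its amount increases.

increases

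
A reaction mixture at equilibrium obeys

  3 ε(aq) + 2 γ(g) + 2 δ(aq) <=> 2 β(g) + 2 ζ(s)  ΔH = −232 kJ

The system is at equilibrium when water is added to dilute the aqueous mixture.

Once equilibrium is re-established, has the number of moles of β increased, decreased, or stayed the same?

decreases

Dilution lowers every aqueous concentration by the same factor. Δn_aq = 0 − 5 = -5, so the system shifts toward the side with more dissolved moles — to the left.
The net shift is to the left. β is a product, so its amount decreases.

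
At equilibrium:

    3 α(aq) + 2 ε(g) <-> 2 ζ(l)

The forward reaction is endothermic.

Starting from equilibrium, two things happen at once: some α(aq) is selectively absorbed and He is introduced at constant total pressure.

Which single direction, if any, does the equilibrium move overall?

Removing α (aq), a reactant, drives the reaction to the left.
Adding inert gas at constant total pressure expands the volume and lowers every reacting partial pressure. With Δn_gas = 0 − 2 = -2, Q moves away from K toward the side with fewer gas moles, so the system shifts toward the side with more gas moles — to the left.
All effects act in the same direction — net shift to the left.

left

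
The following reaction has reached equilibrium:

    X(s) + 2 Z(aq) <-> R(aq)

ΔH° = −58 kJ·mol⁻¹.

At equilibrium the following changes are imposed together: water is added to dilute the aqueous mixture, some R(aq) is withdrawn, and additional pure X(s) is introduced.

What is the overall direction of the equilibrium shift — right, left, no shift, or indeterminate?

Dilution lowers every aqueous concentration by the same factor. Δn_aq = 1 − 2 = -1, so the system shifts toward the side with more dissolved moles — to the left.
Removing R (aq), a product, drives the reaction to the right.
X is a pure solid; its activity is 1 regardless of amount, so Q is unaffected — no shift from this change.
The individual effects push in opposite directions; without quantitative information the net direction cannot be determined.

cannot be determined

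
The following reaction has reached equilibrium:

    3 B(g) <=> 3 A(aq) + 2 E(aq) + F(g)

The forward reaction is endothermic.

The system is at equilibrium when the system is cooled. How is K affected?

K depends on temperature via the van 't Hoff relation. The forward reaction is endothermic, so lowering T decreases K.

decreases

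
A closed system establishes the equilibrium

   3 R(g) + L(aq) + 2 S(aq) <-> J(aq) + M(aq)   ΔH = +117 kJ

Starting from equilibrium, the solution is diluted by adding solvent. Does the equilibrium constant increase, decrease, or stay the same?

unchanged

The equilibrium constant depends only on temperature. This perturbation may move the position of equilibrium, but since T is unchanged, K itself is unchanged.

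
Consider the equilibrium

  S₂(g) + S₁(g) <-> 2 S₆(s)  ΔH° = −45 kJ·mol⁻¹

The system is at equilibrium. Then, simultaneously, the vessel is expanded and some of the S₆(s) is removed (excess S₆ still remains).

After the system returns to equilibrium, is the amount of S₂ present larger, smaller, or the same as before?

Gas moles: reactants 2, products 0 (Δn_gas = -2). Expansion shifts the system toward the side with more moles of gas — to the left.
S₆ is a pure solid; its activity is 1 regardless of amount, so Q is unaffected — no shift from this change.
The net shift is to the left. S₂ is a reactant, so its amount increases.

increases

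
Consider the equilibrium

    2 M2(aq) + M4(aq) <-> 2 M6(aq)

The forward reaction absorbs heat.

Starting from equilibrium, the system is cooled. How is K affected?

K depends on temperature via the van 't Hoff relation. The forward reaction is endothermic, so lowering T decreases K.

decreases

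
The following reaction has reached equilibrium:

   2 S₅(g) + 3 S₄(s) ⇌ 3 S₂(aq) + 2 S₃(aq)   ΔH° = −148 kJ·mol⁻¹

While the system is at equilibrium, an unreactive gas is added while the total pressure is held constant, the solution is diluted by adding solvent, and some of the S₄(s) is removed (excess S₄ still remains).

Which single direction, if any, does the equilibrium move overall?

cannot be determined

Adding inert gas at constant total pressure expands the volume and lowers every reacting partial pressure. With Δn_gas = 0 − 2 = -2, Q moves away from K toward the side with fewer gas moles, so the system shifts toward the side with more gas moles — to the left.
Dilution lowers every aqueous concentration by the same factor. Δn_aq = 5 − 0 = +5, so the system shifts toward the side with more dissolved moles — to the right.
S₄ is a pure solid; its activity is 1 regardless of amount, so Q is unaffected — no shift from this change.
The individual effects push in opposite directions; without quantitative information the net direction cannot be determined.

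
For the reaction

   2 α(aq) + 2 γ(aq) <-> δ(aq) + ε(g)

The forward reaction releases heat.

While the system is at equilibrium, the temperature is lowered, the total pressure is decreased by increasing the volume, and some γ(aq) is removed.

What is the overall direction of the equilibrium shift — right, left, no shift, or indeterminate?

cannot be determined

The forward reaction is exothermic. Lowering T favours the exothermic direction — shift to the right.
Gas moles: reactants 0, products 1 (Δn_gas = +1). Expansion shifts the system toward the side with more moles of gas — to the right.
Removing γ (aq), a reactant, drives the reaction to the left.
The individual effects push in opposite directions; without quantitative information the net direction cannot be determined.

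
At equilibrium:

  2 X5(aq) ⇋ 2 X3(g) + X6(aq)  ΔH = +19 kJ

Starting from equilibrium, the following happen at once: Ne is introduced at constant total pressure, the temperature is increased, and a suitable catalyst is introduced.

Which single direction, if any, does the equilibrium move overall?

Adding inert gas at constant total pressure expands the volume and lowers every reacting partial pressure. With Δn_gas = 2 − 0 = +2, Q moves away from K toward the side with fewer gas moles, so the system shifts toward the side with more gas moles — to the right.
The forward reaction is endothermic. Raising T favours the endothermic direction — shift to the right.
A catalyst speeds both forward and reverse rates equally; it changes neither Q nor K — no shift from this change.
Only the nonzero effect(s) matter; the net shift is to the right.

right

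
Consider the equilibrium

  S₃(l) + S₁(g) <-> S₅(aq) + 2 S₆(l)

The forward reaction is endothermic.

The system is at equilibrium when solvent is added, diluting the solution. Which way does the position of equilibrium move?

right

Dilution lowers every aqueous concentration by the same factor. Δn_aq = 1 − 0 = +1, so the system shifts toward the side with more dissolved moles — to the right.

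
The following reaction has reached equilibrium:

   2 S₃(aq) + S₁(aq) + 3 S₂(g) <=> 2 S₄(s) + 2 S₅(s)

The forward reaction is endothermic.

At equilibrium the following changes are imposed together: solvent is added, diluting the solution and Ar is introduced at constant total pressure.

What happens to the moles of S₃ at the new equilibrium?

increases

Dilution lowers every aqueous concentration by the same factor. Δn_aq = 0 − 3 = -3, so the system shifts toward the side with more dissolved moles — to the left.
Adding inert gas at constant total pressure expands the volume and lowers every reacting partial pressure. With Δn_gas = 0 − 3 = -3, Q moves away from K toward the side with fewer gas moles, so the system shifts toward the side with more gas moles — to the left.
The net shift is to the left. S₃ is a reactant, so its amount increases.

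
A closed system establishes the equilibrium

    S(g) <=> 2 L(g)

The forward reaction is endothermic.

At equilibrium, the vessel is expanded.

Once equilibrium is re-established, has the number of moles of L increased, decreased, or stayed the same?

Gas moles: reactants 1, products 2 (Δn_gas = +1). Expansion shifts the system toward the side with more moles of gas — to the right.
The net shift is to the right. L is a product, so its amount increases.

increases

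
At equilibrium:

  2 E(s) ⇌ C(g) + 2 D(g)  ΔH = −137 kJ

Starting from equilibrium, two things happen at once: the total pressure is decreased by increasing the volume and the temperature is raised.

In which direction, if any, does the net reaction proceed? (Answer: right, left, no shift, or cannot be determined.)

Gas moles: reactants 0, products 3 (Δn_gas = +3). Expansion shifts the system toward the side with more moles of gas — to the right.
The forward reaction is exothermic. Raising T favours the endothermic direction — shift to the left.
The individual effects push in opposite directions; without quantitative information the net direction cannot be determined.

cannot be determined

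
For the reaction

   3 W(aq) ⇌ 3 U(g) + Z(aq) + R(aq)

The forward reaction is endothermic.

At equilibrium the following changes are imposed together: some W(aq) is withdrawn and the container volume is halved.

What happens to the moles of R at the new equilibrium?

Removing W (aq), a reactant, drives the reaction to the left.
Gas moles: reactants 0, products 3 (Δn_gas = +3). Compression shifts the system toward the side with fewer moles of gas — to the left.
The net shift is to the left. R is a product, so its amount decreases.

decreases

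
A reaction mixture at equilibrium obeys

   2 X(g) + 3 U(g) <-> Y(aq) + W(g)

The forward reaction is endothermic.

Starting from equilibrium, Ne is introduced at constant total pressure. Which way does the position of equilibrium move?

left

Adding inert gas at constant total pressure expands the volume and lowers every reacting partial pressure. With Δn_gas = 1 − 5 = -4, Q moves away from K toward the side with fewer gas moles, so the system shifts toward the side with more gas moles — to the left.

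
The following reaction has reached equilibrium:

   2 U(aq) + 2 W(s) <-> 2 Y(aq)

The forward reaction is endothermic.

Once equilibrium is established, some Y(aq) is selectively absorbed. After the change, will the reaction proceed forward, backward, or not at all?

Removing Y (aq), a product, drives the reaction to the right.

right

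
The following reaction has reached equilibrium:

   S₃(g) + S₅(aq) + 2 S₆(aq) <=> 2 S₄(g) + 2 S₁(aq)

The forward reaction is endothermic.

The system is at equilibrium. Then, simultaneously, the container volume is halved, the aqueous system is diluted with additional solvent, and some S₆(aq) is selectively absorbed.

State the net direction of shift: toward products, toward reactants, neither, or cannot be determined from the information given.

left

Gas moles: reactants 1, products 2 (Δn_gas = +1). Compression shifts the system toward the side with fewer moles of gas — to the left.
Dilution lowers every aqueous concentration by the same factor. Δn_aq = 2 − 3 = -1, so the system shifts toward the side with more dissolved moles — to the left.
Removing S₆ (aq), a reactant, drives the reaction to the left.
All effects act in the same direction — net shift to the left.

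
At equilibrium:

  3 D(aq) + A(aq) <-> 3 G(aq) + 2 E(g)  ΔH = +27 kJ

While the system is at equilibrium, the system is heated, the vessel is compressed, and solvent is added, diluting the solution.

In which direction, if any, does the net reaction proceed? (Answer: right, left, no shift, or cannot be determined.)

cannot be determined

The forward reaction is endothermic. Raising T favours the endothermic direction — shift to the right.
Gas moles: reactants 0, products 2 (Δn_gas = +2). Compression shifts the system toward the side with fewer moles of gas — to the left.
Dilution lowers every aqueous concentration by the same factor. Δn_aq = 3 − 4 = -1, so the system shifts toward the side with more dissolved moles — to the left.
The individual effects push in opposite directions; without quantitative information the net direction cannot be determined.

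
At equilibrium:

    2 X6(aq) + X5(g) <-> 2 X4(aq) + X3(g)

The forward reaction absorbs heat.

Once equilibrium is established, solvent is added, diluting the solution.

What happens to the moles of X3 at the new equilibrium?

Dilution scales every aqueous concentration by the same factor. Δn_aq = 2 − 2 = 0, so Q is unchanged — no shift.
No net shift occurs, so the amount of X3 is unchanged.

unchanged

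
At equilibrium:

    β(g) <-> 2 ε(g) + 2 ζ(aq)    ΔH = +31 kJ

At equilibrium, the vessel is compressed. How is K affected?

unchanged

The equilibrium constant depends only on temperature. This perturbation may move the position of equilibrium, but since T is unchanged, K itself is unchanged.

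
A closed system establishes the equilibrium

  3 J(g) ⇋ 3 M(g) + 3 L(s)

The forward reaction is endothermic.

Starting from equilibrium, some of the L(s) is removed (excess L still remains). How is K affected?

unchanged

The equilibrium constant depends only on temperature. This perturbation changes neither the position of equilibrium nor K.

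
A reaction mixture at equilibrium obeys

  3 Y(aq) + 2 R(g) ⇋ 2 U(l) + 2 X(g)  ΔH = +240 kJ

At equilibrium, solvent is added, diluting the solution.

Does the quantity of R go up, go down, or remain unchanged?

increases

Dilution lowers every aqueous concentration by the same factor. Δn_aq = 0 − 3 = -3, so the system shifts toward the side with more dissolved moles — to the left.
The net shift is to the left. R is a reactant, so its amount increases.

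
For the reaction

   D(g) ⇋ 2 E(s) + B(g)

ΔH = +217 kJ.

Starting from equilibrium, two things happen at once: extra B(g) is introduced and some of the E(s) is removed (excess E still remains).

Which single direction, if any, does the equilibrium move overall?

Adding B (g), a product, drives the reaction to the left.
E is a pure solid; its activity is 1 regardless of amount, so Q is unaffected — no shift from this change.
Only the nonzero effect(s) matter; the net shift is to the left.

left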